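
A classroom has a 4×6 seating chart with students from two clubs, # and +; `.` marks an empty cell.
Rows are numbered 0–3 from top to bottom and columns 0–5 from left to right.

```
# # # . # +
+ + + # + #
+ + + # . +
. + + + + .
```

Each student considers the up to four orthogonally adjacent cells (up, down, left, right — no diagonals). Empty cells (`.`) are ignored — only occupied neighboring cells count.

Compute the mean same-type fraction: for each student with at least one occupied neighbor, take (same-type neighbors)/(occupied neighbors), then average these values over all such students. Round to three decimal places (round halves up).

Row 0: (0,0)# 1/2 · (0,1)# 2/3 · (0,2)# 1/2 · (0,4)# 0/2 · (0,5)+ 0/2
Row 1: (1,0)+ 2/3 · (1,1)+ 3/4 · (1,2)+ 2/4 · (1,3)# 1/3 · (1,4)+ 0/3 · (1,5)# 0/3
Row 2: (2,0)+ 2/2 · (2,1)+ 4/4 · (2,2)+ 3/4 · (2,3)# 1/3 · (2,5)+ 0/1
Row 3: (3,1)+ 2/2 · (3,2)+ 3/3 · (3,3)+ 2/3 · (3,4)+ 1/1
Sum over 20 students: 1/2 + 2/3 + 1/2 + 0/2 + 0/2 + 2/3 + 3/4 + 2/4 + 1/3 + 0/3 + 0/3 + 2/2 + 4/4 + 3/4 + 1/3 + 0/1 + 2/2 + 3/3 + 2/3 + 1/1 = 32/3; mean = 32/3 ÷ 20 = 8/15 = 0.533333… → 0.533.

0.533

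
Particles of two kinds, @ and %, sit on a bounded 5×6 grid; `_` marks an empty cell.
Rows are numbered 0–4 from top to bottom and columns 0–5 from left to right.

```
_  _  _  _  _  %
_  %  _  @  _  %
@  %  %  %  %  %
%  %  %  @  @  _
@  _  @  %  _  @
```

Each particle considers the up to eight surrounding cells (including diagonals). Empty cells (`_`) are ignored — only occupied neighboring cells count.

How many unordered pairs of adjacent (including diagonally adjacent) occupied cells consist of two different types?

21

Scan each occupied cell's neighbors to the right and below (and the two forward diagonals) so each pair is counted once.
From row 0: 0 unlike of 1 pairs (running 0/1).
From row 1: 4 unlike of 8 pairs (running 4/9).
From row 2: 9 unlike of 19 pairs (running 13/28).
From row 3: 7 unlike of 13 pairs (running 20/41).
From row 4: 1 unlike of 1 pairs (running 21/42).
Total adjacent occupied pairs: 42; unlike-type pairs: 21.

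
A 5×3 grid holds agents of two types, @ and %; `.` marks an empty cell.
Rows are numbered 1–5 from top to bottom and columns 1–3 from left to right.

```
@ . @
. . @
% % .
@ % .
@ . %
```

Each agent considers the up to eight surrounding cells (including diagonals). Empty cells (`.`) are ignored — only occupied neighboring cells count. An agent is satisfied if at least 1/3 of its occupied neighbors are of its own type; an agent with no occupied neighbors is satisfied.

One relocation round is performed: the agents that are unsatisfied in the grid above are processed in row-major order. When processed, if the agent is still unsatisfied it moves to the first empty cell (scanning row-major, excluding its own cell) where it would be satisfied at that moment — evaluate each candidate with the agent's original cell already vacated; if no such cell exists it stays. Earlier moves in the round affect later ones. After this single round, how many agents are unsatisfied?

Initially unsatisfied (in order): (4,1).
  (4,1) → (1,2).
Resulting grid:
@ @ @
. . @
% % .
. % .
@ . %
Unsatisfied now: (5,1).

1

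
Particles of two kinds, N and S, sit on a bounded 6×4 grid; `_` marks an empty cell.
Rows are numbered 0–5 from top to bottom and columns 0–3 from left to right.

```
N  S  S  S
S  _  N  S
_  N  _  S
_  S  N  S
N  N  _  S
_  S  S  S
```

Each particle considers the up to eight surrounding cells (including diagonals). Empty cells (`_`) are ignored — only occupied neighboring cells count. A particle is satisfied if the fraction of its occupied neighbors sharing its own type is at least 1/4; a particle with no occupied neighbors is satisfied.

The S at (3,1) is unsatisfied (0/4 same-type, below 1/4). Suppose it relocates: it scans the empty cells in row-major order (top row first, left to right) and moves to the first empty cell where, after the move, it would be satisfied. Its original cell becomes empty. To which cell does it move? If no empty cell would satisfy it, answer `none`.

Vacating (3,1). Empty cells in order:
  (1,1): 3/6 same-type → satisfied — stop here.

(1,1)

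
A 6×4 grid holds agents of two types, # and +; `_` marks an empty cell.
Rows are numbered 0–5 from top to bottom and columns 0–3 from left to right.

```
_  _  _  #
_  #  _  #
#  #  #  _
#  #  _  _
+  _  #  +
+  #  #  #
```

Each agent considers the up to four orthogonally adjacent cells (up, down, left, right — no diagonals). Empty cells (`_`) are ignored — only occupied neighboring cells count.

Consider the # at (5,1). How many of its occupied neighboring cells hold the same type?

Occupied neighbors of (5,1): (5,0)=+, (5,2)=#.
Same type (#): 1 of 2.

1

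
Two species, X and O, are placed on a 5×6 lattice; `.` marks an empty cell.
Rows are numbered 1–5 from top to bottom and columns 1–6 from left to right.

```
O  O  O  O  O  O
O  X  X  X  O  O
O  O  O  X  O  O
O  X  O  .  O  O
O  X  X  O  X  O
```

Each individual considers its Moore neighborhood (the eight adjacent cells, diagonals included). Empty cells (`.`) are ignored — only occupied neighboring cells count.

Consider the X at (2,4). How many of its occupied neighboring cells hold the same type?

Occupied neighbors of (2,4): (1,3)=O, (1,4)=O, (1,5)=O, (2,3)=X, (2,5)=O, (3,3)=O, (3,4)=X, (3,5)=O.
Same type (X): 2 of 8.

2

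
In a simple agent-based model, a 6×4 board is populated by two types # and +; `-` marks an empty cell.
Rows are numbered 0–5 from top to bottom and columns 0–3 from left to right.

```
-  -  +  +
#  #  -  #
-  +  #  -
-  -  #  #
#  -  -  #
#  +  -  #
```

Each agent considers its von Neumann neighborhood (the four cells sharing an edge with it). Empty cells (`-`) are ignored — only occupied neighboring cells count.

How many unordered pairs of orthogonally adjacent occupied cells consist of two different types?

4

Scan each occupied cell's neighbors to the right and below so each pair is counted once.
From row 0: 1 unlike of 2 pairs (running 1/2).
From row 1: 1 unlike of 2 pairs (running 2/4).
From row 2: 1 unlike of 2 pairs (running 3/6).
From row 3: 0 unlike of 2 pairs (running 3/8).
From row 4: 0 unlike of 2 pairs (running 3/10).
From row 5: 1 unlike of 1 pairs (running 4/11).
Total adjacent occupied pairs: 11; unlike-type pairs: 4.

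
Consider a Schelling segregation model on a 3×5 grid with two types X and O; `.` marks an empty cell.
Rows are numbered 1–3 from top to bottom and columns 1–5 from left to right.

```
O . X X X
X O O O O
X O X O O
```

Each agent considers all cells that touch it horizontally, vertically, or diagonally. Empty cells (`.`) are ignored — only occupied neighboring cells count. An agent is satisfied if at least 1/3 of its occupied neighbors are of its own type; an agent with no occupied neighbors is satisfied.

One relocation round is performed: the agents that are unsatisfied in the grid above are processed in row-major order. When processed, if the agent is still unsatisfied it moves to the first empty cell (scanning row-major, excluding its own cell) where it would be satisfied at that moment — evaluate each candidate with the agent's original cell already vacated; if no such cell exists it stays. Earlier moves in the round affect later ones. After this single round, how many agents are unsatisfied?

0

Initially unsatisfied (in order): (1,3), (2,1), (3,3).
  (1,3): no empty cell satisfies it; stays.
  (2,1): no empty cell satisfies it; stays.
  (3,3) → (1,2).
Resulting grid:
O X X X X
X O O O O
X O . O O
All satisfied now.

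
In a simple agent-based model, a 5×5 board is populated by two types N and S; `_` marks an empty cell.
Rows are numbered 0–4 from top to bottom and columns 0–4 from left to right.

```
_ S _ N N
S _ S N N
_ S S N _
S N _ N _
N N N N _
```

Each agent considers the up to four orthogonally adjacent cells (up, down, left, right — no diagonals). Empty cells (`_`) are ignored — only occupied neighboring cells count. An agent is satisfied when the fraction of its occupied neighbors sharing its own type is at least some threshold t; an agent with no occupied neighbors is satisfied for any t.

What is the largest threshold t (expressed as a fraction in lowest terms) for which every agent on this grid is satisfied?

0/1

Row 0: (0,1)S — no occupied neighbors · (0,3)N 2/2 · (0,4)N 2/2
Row 1: (1,0)S — no occupied neighbors · (1,2)S 1/2 · (1,3)N 3/4 · (1,4)N 2/2
Row 2: (2,1)S 1/2 · (2,2)S 2/3 · (2,3)N 2/3
Row 3: (3,0)S 0/2 · (3,1)N 1/3 · (3,3)N 2/2
Row 4: (4,0)N 1/2 · (4,1)N 3/3 · (4,2)N 2/2 · (4,3)N 2/2
The smallest same-type fraction is 0/2 at (3,0), which reduces to 0/1. Any threshold above that leaves this agent unsatisfied.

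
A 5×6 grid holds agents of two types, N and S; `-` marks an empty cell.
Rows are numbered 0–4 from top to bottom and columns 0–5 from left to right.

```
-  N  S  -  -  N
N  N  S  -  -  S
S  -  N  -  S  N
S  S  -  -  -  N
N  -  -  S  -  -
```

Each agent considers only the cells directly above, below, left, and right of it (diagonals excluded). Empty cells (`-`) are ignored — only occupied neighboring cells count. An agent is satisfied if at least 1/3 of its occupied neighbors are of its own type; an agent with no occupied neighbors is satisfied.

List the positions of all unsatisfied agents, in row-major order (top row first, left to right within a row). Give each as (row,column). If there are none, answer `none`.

(0,1)N 1/2 satisfied
(0,2)S 1/2 satisfied
(0,5)N 0/1 not
(1,0)N 1/2 satisfied
(1,1)N 2/3 satisfied
(1,2)S 1/3 satisfied
(1,5)S 0/2 not
(2,0)S 1/2 satisfied
(2,2)N 0/1 not
(2,4)S 0/1 not
(2,5)N 1/3 satisfied
(3,0)S 2/3 satisfied
(3,1)S 1/1 satisfied
(3,5)N 1/1 satisfied
(4,0)N 0/1 not
(4,3)S 0/0 satisfied

(0,5), (1,5), (2,2), (2,4), (4,0)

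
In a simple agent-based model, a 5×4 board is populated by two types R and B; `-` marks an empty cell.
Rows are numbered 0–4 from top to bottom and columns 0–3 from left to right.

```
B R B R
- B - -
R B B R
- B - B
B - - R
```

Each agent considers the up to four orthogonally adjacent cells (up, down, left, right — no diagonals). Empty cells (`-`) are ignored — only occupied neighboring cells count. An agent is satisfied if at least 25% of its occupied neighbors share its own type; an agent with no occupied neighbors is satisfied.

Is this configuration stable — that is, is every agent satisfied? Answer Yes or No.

No

(0,0)B 0/1 not
(0,1)R 0/3 not
(0,2)B 0/2 not
(0,3)R 0/1 not
(1,1)B 1/2 satisfied
(2,0)R 0/1 not
(2,1)B 3/4 satisfied
(2,2)B 1/2 satisfied
(2,3)R 0/2 not
(3,1)B 1/1 satisfied
(3,3)B 0/2 not
(4,0)B 0/0 satisfied
(4,3)R 0/1 not
For instance (0,0) has only 0/1 same-type neighbors, below 1/4.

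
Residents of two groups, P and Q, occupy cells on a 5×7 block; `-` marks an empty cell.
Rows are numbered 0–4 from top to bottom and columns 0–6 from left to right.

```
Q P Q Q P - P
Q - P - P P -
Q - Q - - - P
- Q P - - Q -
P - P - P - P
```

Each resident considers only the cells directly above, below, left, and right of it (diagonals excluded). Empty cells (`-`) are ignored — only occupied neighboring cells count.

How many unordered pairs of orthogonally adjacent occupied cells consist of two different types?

Scan each occupied cell's neighbors to the right and below so each pair is counted once.
Row 0: Q(0,0)–P(0,1)≠ Q(0,0)–Q(1,0)= P(0,1)–Q(0,2)≠ Q(0,2)–Q(0,3)= Q(0,2)–P(1,2)≠ Q(0,3)–P(0,4)≠ P(0,4)–P(1,4)=  → 4/7 unlike.
Row 1: Q(1,0)–Q(2,0)= P(1,2)–Q(2,2)≠ P(1,4)–P(1,5)=  → 1/3 unlike.
Row 2: Q(2,2)–P(3,2)≠  → 1/1 unlike.
Row 3: Q(3,1)–P(3,2)≠ P(3,2)–P(4,2)=  → 1/2 unlike.
Total adjacent occupied pairs: 13; unlike-type pairs: 7.

7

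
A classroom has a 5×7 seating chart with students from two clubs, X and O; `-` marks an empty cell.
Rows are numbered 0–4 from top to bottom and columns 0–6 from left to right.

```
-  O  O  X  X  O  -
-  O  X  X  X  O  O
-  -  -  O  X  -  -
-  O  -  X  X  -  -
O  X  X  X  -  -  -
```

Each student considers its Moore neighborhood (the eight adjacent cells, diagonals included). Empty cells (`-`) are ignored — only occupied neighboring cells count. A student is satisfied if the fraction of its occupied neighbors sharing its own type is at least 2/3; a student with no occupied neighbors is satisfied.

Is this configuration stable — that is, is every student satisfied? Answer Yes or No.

No

Row 0: (0,1)O 2/3 ✓ · (0,2)O 2/5 ✗ · (0,3)X 4/5 ✓ · (0,4)X 3/5 ✗ · (0,5)O 2/4 ✗
Row 1: (1,1)O 2/3 ✓ · (1,2)X 2/6 ✗ · (1,3)X 5/7 ✓ · (1,4)X 4/7 ✗ · (1,5)O 2/5 ✗ · (1,6)O 2/2 ✓
Row 2: (2,3)O 0/6 ✗ · (2,4)X 4/6 ✓
Row 3: (3,1)O 1/3 ✗ · (3,3)X 4/5 ✓ · (3,4)X 3/4 ✓
Row 4: (4,0)O 1/2 ✗ · (4,1)X 1/3 ✗ · (4,2)X 3/4 ✓ · (4,3)X 3/3 ✓
For instance (0,2) has only 2/5 same-type neighbors, below 2/3.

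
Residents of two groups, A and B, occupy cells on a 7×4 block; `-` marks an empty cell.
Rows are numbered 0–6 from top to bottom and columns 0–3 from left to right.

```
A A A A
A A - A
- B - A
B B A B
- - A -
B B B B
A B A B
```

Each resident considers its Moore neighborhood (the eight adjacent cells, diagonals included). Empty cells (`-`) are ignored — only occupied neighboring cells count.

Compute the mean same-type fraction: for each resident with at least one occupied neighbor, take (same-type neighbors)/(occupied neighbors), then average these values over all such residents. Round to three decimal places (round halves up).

0.604

(0,0)A 3/3
(0,1)A 4/4
(0,2)A 4/4
(0,3)A 2/2
(1,0)A 3/4
(1,1)A 4/5
(1,3)A 3/3
(2,1)B 2/5
(2,3)A 2/3
(3,0)B 2/2
(3,1)B 2/4
(3,2)A 2/5
(3,3)B 0/3
(4,2)A 1/6
(5,0)B 2/3
(5,1)B 3/6
(5,2)B 4/6
(5,3)B 2/4
(6,0)A 0/3
(6,1)B 3/5
(6,2)A 0/5
(6,3)B 2/3
Sum over 22 residents: 3/3 + 4/4 + 4/4 + 2/2 + 3/4 + 4/5 + 3/3 + 2/5 + 2/3 + 2/2 + 2/4 + 2/5 + 0/3 + 1/6 + 2/3 + 3/6 + 4/6 + 2/4 + 0/3 + 3/5 + 0/5 + 2/3 = 797/60; mean = 797/60 ÷ 22 = 797/1320 = 0.603787… → 0.604.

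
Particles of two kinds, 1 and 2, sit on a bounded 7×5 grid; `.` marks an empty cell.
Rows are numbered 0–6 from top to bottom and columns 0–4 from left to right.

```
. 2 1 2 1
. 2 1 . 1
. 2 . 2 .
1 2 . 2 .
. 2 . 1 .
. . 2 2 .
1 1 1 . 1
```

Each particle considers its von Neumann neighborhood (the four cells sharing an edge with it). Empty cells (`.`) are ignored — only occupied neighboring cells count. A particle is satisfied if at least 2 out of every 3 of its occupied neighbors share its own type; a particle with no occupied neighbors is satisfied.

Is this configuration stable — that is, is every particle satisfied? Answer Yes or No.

No

(0,1)2 1/2 unhappy
(0,2)1 1/3 unhappy
(0,3)2 0/2 unhappy
(0,4)1 1/2 unhappy
(1,1)2 2/3 ok
(1,2)1 1/2 unhappy
(1,4)1 1/1 ok
(2,1)2 2/2 ok
(2,3)2 1/1 ok
(3,0)1 0/1 unhappy
(3,1)2 2/3 ok
(3,3)2 1/2 unhappy
(4,1)2 1/1 ok
(4,3)1 0/2 unhappy
(5,2)2 1/2 unhappy
(5,3)2 1/2 unhappy
(6,0)1 1/1 ok
(6,1)1 2/2 ok
(6,2)1 1/2 unhappy
(6,4)1 0/0 ok
For instance (0,1) has only 1/2 same-type neighbors, below 2/3.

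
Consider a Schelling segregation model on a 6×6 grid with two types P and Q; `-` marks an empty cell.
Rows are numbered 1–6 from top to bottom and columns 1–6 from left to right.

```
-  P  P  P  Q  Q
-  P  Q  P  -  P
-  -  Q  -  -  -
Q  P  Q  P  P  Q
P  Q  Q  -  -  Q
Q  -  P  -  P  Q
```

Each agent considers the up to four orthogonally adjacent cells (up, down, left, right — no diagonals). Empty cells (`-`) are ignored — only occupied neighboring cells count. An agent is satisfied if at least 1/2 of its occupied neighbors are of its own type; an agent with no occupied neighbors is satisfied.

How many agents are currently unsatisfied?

9

(1,2)P 2/2 satisfied
(1,3)P 2/3 satisfied
(1,4)P 2/3 satisfied
(1,5)Q 1/2 satisfied
(1,6)Q 1/2 satisfied
(2,2)P 1/2 satisfied
(2,3)Q 1/4 not
(2,4)P 1/2 satisfied
(2,6)P 0/1 not
(3,3)Q 2/2 satisfied
(4,1)Q 0/2 not
(4,2)P 0/3 not
(4,3)Q 2/4 satisfied
(4,4)P 1/2 satisfied
(4,5)P 1/2 satisfied
(4,6)Q 1/2 satisfied
(5,1)P 0/3 not
(5,2)Q 1/3 not
(5,3)Q 2/3 satisfied
(5,6)Q 2/2 satisfied
(6,1)Q 0/1 not
(6,3)P 0/1 not
(6,5)P 0/1 not
(6,6)Q 1/2 satisfied
Unsatisfied: (2,3), (2,6), (4,1), (4,2), (5,1), (5,2), (6,1), (6,3), (6,5) — 9 in total.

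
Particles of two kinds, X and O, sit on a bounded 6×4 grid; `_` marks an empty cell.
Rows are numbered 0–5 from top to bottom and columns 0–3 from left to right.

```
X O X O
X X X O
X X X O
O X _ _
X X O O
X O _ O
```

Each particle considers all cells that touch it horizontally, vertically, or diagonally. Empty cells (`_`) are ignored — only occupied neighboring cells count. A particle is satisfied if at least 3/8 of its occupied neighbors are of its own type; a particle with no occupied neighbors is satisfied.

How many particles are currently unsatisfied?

5

Row 0: (0,0)X 2/3 ✓ · (0,1)O 0/5 ✗ · (0,2)X 2/5 ✓ · (0,3)O 1/3 ✗
Row 1: (1,0)X 4/5 ✓ · (1,1)X 7/8 ✓ · (1,2)X 4/8 ✓ · (1,3)O 2/5 ✓
Row 2: (2,0)X 4/5 ✓ · (2,1)X 6/7 ✓ · (2,2)X 4/6 ✓ · (2,3)O 1/3 ✗
Row 3: (3,0)O 0/5 ✗ · (3,1)X 5/7 ✓
Row 4: (4,0)X 3/5 ✓ · (4,1)X 3/6 ✓ · (4,2)O 3/5 ✓ · (4,3)O 2/2 ✓
Row 5: (5,0)X 2/3 ✓ · (5,1)O 1/4 ✗ · (5,3)O 2/2 ✓
Unsatisfied: (0,1), (0,3), (2,3), (3,0), (5,1) — 5 in total.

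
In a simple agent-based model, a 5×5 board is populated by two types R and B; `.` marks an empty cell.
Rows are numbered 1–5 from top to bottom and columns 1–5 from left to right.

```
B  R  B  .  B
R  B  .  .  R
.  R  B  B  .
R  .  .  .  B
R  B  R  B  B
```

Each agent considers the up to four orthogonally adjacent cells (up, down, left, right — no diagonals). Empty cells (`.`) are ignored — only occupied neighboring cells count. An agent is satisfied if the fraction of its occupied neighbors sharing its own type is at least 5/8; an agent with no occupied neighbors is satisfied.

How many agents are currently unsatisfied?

13

Row 1: (1,1)B 0/2 unhappy · (1,2)R 0/3 unhappy · (1,3)B 0/1 unhappy · (1,5)B 0/1 unhappy
Row 2: (2,1)R 0/2 unhappy · (2,2)B 0/3 unhappy · (2,5)R 0/1 unhappy
Row 3: (3,2)R 0/2 unhappy · (3,3)B 1/2 unhappy · (3,4)B 1/1 ok
Row 4: (4,1)R 1/1 ok · (4,5)B 1/1 ok
Row 5: (5,1)R 1/2 unhappy · (5,2)B 0/2 unhappy · (5,3)R 0/2 unhappy · (5,4)B 1/2 unhappy · (5,5)B 2/2 ok
Unsatisfied: (1,1), (1,2), (1,3), (1,5), (2,1), (2,2), (2,5), (3,2), (3,3), (5,1), (5,2), (5,3), (5,4) — 13 in total.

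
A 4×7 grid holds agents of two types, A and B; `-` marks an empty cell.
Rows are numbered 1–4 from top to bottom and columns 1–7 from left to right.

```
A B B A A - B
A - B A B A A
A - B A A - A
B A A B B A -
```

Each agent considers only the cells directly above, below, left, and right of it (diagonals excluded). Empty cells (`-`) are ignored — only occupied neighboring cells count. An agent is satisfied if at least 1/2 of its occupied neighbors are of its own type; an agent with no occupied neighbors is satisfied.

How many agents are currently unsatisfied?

(1,1)A 1/2 satisfied
(1,2)B 1/2 satisfied
(1,3)B 2/3 satisfied
(1,4)A 2/3 satisfied
(1,5)A 1/2 satisfied
(1,7)B 0/1 not
(2,1)A 2/2 satisfied
(2,3)B 2/3 satisfied
(2,4)A 2/4 satisfied
(2,5)B 0/4 not
(2,6)A 1/2 satisfied
(2,7)A 2/3 satisfied
(3,1)A 1/2 satisfied
(3,3)B 1/3 not
(3,4)A 2/4 satisfied
(3,5)A 1/3 not
(3,7)A 1/1 satisfied
(4,1)B 0/2 not
(4,2)A 1/2 satisfied
(4,3)A 1/3 not
(4,4)B 1/3 not
(4,5)B 1/3 not
(4,6)A 0/1 not
Unsatisfied: (1,7), (2,5), (3,3), (3,5), (4,1), (4,3), (4,4), (4,5), (4,6) — 9 in total.

9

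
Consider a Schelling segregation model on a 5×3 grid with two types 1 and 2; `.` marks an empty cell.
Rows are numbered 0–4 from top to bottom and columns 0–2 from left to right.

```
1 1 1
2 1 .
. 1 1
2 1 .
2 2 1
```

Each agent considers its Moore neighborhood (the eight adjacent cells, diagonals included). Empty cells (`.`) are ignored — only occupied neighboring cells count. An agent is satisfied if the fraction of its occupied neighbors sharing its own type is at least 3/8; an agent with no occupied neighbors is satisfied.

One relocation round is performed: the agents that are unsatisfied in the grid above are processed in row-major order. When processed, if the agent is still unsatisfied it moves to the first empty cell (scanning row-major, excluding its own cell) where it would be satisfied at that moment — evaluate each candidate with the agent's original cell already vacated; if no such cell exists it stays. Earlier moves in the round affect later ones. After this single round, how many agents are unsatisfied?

Initially unsatisfied (in order): (1,0).
  (1,0): no empty cell satisfies it; stays.
Resulting grid:
1 1 1
2 1 .
. 1 1
2 1 .
2 2 1
Unsatisfied now: (1,0).

1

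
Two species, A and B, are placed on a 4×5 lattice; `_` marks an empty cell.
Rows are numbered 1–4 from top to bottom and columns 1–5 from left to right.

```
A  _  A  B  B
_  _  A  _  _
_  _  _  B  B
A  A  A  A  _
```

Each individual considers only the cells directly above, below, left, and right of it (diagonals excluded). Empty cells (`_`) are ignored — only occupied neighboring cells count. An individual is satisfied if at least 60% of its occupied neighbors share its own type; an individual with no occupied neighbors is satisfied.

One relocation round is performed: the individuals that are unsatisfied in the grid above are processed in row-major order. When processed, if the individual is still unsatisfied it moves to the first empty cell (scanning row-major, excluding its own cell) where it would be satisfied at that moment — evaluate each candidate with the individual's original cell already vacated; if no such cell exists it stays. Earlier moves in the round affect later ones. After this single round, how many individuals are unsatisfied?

Initially unsatisfied (in order): (1,3), (1,4), (3,4), (4,4).
  (1,3) → (1,2).
  (1,4): now satisfied by earlier moves; stays.
  (3,4) → (2,5).
  (4,4): now satisfied by earlier moves; stays.
Resulting grid:
A A _ B B
_ _ A _ B
_ _ _ _ B
A A A A _
All satisfied now.

0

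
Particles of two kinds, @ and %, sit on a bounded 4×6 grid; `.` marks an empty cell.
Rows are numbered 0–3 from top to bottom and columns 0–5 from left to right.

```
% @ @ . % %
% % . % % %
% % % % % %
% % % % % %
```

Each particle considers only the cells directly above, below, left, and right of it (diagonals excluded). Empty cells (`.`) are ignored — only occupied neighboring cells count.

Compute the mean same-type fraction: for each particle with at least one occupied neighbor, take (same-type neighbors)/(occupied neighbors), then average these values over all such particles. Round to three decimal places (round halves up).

Row 0: (0,0)% 1/2 · (0,1)@ 1/3 · (0,2)@ 1/1 · (0,4)% 2/2 · (0,5)% 2/2
Row 1: (1,0)% 3/3 · (1,1)% 2/3 · (1,3)% 2/2 · (1,4)% 4/4 · (1,5)% 3/3
Row 2: (2,0)% 3/3 · (2,1)% 4/4 · (2,2)% 3/3 · (2,3)% 4/4 · (2,4)% 4/4 · (2,5)% 3/3
Row 3: (3,0)% 2/2 · (3,1)% 3/3 · (3,2)% 3/3 · (3,3)% 3/3 · (3,4)% 3/3 · (3,5)% 2/2
Sum over 22 particles: 1/2 + 1/3 + 1/1 + 2/2 + 2/2 + 3/3 + 2/3 + 2/2 + 4/4 + 3/3 + 3/3 + 4/4 + 3/3 + 4/4 + 4/4 + 3/3 + 2/2 + 3/3 + 3/3 + 3/3 + 3/3 + 2/2 = 41/2; mean = 41/2 ÷ 22 = 41/44 = 0.931818… → 0.932.

0.932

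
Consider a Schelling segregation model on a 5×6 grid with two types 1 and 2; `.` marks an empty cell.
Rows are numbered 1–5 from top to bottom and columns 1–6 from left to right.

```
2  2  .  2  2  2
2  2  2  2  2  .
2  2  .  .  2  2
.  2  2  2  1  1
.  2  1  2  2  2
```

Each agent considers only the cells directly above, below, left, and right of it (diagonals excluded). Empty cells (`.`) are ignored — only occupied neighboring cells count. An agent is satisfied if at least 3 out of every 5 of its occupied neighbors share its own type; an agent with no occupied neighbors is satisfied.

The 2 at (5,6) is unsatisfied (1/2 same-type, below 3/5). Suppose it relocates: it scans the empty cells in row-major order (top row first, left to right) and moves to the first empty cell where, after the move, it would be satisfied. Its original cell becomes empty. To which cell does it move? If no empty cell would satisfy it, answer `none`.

(1,3)

Vacating (5,6). Empty cells in order:
  (1,3): 3/3 same-type → satisfied — stop here.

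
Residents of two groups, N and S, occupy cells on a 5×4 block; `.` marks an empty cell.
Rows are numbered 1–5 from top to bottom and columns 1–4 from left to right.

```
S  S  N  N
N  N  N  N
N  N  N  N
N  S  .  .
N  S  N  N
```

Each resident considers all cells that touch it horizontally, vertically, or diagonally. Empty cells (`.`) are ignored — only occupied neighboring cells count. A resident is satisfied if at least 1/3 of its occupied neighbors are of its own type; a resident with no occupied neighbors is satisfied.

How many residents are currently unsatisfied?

3

(1,1)S 1/3 satisfied
(1,2)S 1/5 not
(1,3)N 4/5 satisfied
(1,4)N 3/3 satisfied
(2,1)N 3/5 satisfied
(2,2)N 6/8 satisfied
(2,3)N 7/8 satisfied
(2,4)N 5/5 satisfied
(3,1)N 4/5 satisfied
(3,2)N 6/7 satisfied
(3,3)N 5/6 satisfied
(3,4)N 3/3 satisfied
(4,1)N 3/5 satisfied
(4,2)S 1/7 not
(5,1)N 1/3 satisfied
(5,2)S 1/4 not
(5,3)N 1/3 satisfied
(5,4)N 1/1 satisfied
Unsatisfied: (1,2), (4,2), (5,2) — 3 in total.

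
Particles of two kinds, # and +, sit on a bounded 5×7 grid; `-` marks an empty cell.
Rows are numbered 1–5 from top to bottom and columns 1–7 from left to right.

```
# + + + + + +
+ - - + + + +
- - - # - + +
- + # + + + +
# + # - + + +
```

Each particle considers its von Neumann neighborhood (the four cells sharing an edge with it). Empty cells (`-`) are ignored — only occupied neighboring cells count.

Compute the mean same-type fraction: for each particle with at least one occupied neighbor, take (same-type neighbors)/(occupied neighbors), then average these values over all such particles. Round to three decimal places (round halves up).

0.710

Row 1: (1,1)# 0/2 · (1,2)+ 1/2 · (1,3)+ 2/2 · (1,4)+ 3/3 · (1,5)+ 3/3 · (1,6)+ 3/3 · (1,7)+ 2/2
Row 2: (2,1)+ 0/1 · (2,4)+ 2/3 · (2,5)+ 3/3 · (2,6)+ 4/4 · (2,7)+ 3/3
Row 3: (3,4)# 0/2 · (3,6)+ 3/3 · (3,7)+ 3/3
Row 4: (4,2)+ 1/2 · (4,3)# 1/3 · (4,4)+ 1/3 · (4,5)+ 3/3 · (4,6)+ 4/4 · (4,7)+ 3/3
Row 5: (5,1)# 0/1 · (5,2)+ 1/3 · (5,3)# 1/2 · (5,5)+ 2/2 · (5,6)+ 3/3 · (5,7)+ 2/2
Sum over 27 particles: 0/2 + 1/2 + 2/2 + 3/3 + 3/3 + 3/3 + 2/2 + 0/1 + 2/3 + 3/3 + 4/4 + 3/3 + 0/2 + 3/3 + 3/3 + 1/2 + 1/3 + 1/3 + 3/3 + 4/4 + 3/3 + 0/1 + 1/3 + 1/2 + 2/2 + 3/3 + 2/2 = 115/6; mean = 115/6 ÷ 27 = 115/162 = 0.709876… → 0.710.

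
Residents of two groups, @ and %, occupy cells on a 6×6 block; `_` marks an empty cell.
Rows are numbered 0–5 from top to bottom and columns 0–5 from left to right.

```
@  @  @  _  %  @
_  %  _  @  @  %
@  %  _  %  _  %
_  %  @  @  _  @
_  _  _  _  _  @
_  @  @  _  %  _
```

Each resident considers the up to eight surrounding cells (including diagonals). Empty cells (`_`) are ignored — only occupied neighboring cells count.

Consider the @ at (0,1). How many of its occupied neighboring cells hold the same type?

2

Occupied neighbors of (0,1): (0,0)=@, (0,2)=@, (1,1)=%.
Same type (@): 2 of 3.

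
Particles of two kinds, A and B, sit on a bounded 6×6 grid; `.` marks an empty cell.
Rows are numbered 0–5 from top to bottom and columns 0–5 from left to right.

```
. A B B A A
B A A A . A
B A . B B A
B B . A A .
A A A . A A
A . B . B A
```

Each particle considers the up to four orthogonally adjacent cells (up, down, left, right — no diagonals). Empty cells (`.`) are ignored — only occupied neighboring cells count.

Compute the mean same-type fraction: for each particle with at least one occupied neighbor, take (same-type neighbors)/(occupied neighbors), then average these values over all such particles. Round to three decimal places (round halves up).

(0,1)A 1/2
(0,2)B 1/3
(0,3)B 1/3
(0,4)A 1/2
(0,5)A 2/2
(1,0)B 1/2
(1,1)A 3/4
(1,2)A 2/3
(1,3)A 1/3
(1,5)A 2/2
(2,0)B 2/3
(2,1)A 1/3
(2,3)B 1/3
(2,4)B 1/3
(2,5)A 1/2
(3,0)B 2/3
(3,1)B 1/3
(3,3)A 1/2
(3,4)A 2/3
(4,0)A 2/3
(4,1)A 2/3
(4,2)A 1/2
(4,4)A 2/3
(4,5)A 2/2
(5,0)A 1/1
(5,2)B 0/1
(5,4)B 0/2
(5,5)A 1/2
Sum over 28 particles: 1/2 + 1/3 + 1/3 + 1/2 + 2/2 + 1/2 + 3/4 + 2/3 + 1/3 + 2/2 + 2/3 + 1/3 + 1/3 + 1/3 + 1/2 + 2/3 + 1/3 + 1/2 + 2/3 + 2/3 + 2/3 + 1/2 + 2/3 + 2/2 + 1/1 + 0/1 + 0/2 + 1/2 = 61/4; mean = 61/4 ÷ 28 = 61/112 = 0.544642… → 0.545.

0.545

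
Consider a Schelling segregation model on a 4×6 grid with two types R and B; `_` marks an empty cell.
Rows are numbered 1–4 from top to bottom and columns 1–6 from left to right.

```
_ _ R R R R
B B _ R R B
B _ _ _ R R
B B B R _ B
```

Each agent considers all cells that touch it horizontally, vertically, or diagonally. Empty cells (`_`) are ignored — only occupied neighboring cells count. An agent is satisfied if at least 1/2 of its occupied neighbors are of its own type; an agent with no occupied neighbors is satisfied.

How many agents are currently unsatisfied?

(1,3)R 2/3 ✓
(1,4)R 4/4 ✓
(1,5)R 4/5 ✓
(1,6)R 2/3 ✓
(2,1)B 2/2 ✓
(2,2)B 2/3 ✓
(2,4)R 5/5 ✓
(2,5)R 6/7 ✓
(2,6)B 0/5 ✗
(3,1)B 4/4 ✓
(3,5)R 4/6 ✓
(3,6)R 2/4 ✓
(4,1)B 2/2 ✓
(4,2)B 3/3 ✓
(4,3)B 1/2 ✓
(4,4)R 1/2 ✓
(4,6)B 0/2 ✗
Unsatisfied: (2,6), (4,6) — 2 in total.

2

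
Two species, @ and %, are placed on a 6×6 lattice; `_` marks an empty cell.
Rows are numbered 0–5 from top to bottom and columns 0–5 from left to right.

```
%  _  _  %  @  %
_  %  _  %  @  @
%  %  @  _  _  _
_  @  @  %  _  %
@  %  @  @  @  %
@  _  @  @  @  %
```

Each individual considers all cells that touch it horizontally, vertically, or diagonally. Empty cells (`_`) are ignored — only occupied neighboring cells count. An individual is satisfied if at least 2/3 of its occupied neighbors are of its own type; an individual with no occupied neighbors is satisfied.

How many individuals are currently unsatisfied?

(0,0)% 1/1 ok
(0,3)% 1/3 unhappy
(0,4)@ 2/5 unhappy
(0,5)% 0/3 unhappy
(1,1)% 3/4 ok
(1,3)% 1/4 unhappy
(1,4)@ 2/5 unhappy
(1,5)@ 2/3 ok
(2,0)% 2/3 ok
(2,1)% 2/5 unhappy
(2,2)@ 2/6 unhappy
(3,1)@ 4/7 unhappy
(3,2)@ 4/7 unhappy
(3,3)% 0/5 unhappy
(3,5)% 1/2 unhappy
(4,0)@ 2/3 ok
(4,1)% 0/6 unhappy
(4,2)@ 5/7 ok
(4,3)@ 6/7 ok
(4,4)@ 3/7 unhappy
(4,5)% 2/4 unhappy
(5,0)@ 1/2 unhappy
(5,2)@ 3/4 ok
(5,3)@ 5/5 ok
(5,4)@ 3/5 unhappy
(5,5)% 1/3 unhappy
Unsatisfied: (0,3), (0,4), (0,5), (1,3), (1,4), (2,1), (2,2), (3,1), (3,2), (3,3), (3,5), (4,1), (4,4), (4,5), (5,0), (5,4), (5,5) — 17 in total.

17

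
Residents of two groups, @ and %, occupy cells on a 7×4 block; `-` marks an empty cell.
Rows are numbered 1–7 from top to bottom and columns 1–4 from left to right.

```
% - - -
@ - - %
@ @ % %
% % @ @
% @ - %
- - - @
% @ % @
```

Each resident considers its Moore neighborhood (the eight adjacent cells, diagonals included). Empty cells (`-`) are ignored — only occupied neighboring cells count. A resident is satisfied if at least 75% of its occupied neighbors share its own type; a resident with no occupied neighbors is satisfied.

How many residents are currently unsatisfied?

18

Row 1: (1,1)% 0/1 unhappy
Row 2: (2,1)@ 2/3 unhappy · (2,4)% 2/2 ok
Row 3: (3,1)@ 2/4 unhappy · (3,2)@ 3/6 unhappy · (3,3)% 3/6 unhappy · (3,4)% 2/4 unhappy
Row 4: (4,1)% 2/5 unhappy · (4,2)% 3/7 unhappy · (4,3)@ 3/7 unhappy · (4,4)@ 1/4 unhappy
Row 5: (5,1)% 2/3 unhappy · (5,2)@ 1/4 unhappy · (5,4)% 0/3 unhappy
Row 6: (6,4)@ 1/3 unhappy
Row 7: (7,1)% 0/1 unhappy · (7,2)@ 0/2 unhappy · (7,3)% 0/3 unhappy · (7,4)@ 1/2 unhappy
Unsatisfied: (1,1), (2,1), (3,1), (3,2), (3,3), (3,4), (4,1), (4,2), (4,3), (4,4), (5,1), (5,2), (5,4), (6,4), (7,1), (7,2), (7,3), (7,4) — 18 in total.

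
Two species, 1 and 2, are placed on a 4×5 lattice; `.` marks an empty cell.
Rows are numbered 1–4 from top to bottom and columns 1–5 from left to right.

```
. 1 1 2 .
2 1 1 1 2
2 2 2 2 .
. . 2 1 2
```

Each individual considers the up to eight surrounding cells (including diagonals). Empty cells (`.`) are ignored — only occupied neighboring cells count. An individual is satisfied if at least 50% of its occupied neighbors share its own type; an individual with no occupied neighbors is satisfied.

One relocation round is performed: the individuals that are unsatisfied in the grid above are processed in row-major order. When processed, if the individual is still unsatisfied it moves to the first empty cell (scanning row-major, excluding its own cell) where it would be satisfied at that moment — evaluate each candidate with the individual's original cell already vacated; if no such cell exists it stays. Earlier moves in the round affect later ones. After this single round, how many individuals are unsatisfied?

1

Initially unsatisfied (in order): (1,4), (2,2), (2,4), (3,3), (4,4).
  (1,4) → (1,5).
  (2,2) → (1,1).
  (2,4) → (1,4).
  (3,3): now satisfied by earlier moves; stays.
  (4,4) → (2,2).
Resulting grid:
1 1 1 1 2
2 1 1 . 2
2 2 2 2 .
. . 2 . 2
Unsatisfied now: (2,1).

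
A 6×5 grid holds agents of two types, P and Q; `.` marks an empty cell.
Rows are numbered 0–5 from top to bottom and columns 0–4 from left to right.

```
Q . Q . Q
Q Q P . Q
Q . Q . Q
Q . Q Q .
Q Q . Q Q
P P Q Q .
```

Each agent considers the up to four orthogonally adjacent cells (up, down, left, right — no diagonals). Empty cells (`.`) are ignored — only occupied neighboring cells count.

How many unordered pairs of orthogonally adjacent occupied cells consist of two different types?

Scan each occupied cell's neighbors to the right and below so each pair is counted once.
Row 0: Q(0,0)–Q(1,0)= Q(0,2)–P(1,2)≠ Q(0,4)–Q(1,4)=  → 1/3 unlike.
Row 1: Q(1,0)–Q(1,1)= Q(1,0)–Q(2,0)= Q(1,1)–P(1,2)≠ P(1,2)–Q(2,2)≠ Q(1,4)–Q(2,4)=  → 2/5 unlike.
Row 2: Q(2,0)–Q(3,0)= Q(2,2)–Q(3,2)=  → 0/2 unlike.
Row 3: Q(3,0)–Q(4,0)= Q(3,2)–Q(3,3)= Q(3,3)–Q(4,3)=  → 0/3 unlike.
Row 4: Q(4,0)–Q(4,1)= Q(4,0)–P(5,0)≠ Q(4,1)–P(5,1)≠ Q(4,3)–Q(4,4)= Q(4,3)–Q(5,3)=  → 2/5 unlike.
Row 5: P(5,0)–P(5,1)= P(5,1)–Q(5,2)≠ Q(5,2)–Q(5,3)=  → 1/3 unlike.
Total adjacent occupied pairs: 21; unlike-type pairs: 6.

6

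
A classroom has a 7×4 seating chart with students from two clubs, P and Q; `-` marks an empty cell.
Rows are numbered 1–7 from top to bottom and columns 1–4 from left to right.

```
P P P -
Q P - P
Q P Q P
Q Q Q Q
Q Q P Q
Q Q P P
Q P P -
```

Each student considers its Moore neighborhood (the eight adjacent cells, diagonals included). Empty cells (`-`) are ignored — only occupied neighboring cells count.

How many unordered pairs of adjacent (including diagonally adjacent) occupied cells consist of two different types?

29

Scan each occupied cell's neighbors to the right and below (and the two forward diagonals) so each pair is counted once.
From row 1: 2 unlike of 8 pairs (running 2/8).
From row 2: 5 unlike of 8 pairs (running 7/16).
From row 3: 8 unlike of 13 pairs (running 15/29).
From row 4: 3 unlike of 13 pairs (running 18/42).
From row 5: 6 unlike of 13 pairs (running 24/55).
From row 6: 4 unlike of 11 pairs (running 28/66).
From row 7: 1 unlike of 2 pairs (running 29/68).
Total adjacent occupied pairs: 68; unlike-type pairs: 29.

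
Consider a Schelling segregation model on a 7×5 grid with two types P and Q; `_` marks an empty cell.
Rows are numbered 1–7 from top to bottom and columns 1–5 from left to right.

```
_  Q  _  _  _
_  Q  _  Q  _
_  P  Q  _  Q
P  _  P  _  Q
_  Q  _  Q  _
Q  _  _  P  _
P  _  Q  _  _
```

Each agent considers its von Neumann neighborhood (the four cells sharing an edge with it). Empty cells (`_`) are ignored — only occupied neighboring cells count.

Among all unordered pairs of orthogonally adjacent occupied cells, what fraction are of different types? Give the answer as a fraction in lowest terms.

Scan each occupied cell's neighbors to the right and below so each pair is counted once.
Row 1: Q(1,2)–Q(2,2)=  → 0/1 unlike.
Row 2: Q(2,2)–P(3,2)≠  → 1/1 unlike.
Row 3: P(3,2)–Q(3,3)≠ Q(3,3)–P(4,3)≠ Q(3,5)–Q(4,5)=  → 2/3 unlike.
Row 5: Q(5,4)–P(6,4)≠  → 1/1 unlike.
Row 6: Q(6,1)–P(7,1)≠  → 1/1 unlike.
Total adjacent occupied pairs: 7; unlike-type pairs: 5.
5/7 is already in lowest terms.

5/7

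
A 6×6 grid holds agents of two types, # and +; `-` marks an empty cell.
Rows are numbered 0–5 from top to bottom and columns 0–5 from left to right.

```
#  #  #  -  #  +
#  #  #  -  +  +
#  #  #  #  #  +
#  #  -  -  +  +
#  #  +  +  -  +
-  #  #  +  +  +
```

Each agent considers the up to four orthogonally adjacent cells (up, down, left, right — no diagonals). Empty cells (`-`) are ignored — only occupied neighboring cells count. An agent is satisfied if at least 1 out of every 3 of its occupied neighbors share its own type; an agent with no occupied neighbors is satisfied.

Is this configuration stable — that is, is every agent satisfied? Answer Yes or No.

No

Row 0: (0,0)# 2/2 ok · (0,1)# 3/3 ok · (0,2)# 2/2 ok · (0,4)# 0/2 unhappy · (0,5)+ 1/2 ok
Row 1: (1,0)# 3/3 ok · (1,1)# 4/4 ok · (1,2)# 3/3 ok · (1,4)+ 1/3 ok · (1,5)+ 3/3 ok
Row 2: (2,0)# 3/3 ok · (2,1)# 4/4 ok · (2,2)# 3/3 ok · (2,3)# 2/2 ok · (2,4)# 1/4 unhappy · (2,5)+ 2/3 ok
Row 3: (3,0)# 3/3 ok · (3,1)# 3/3 ok · (3,4)+ 1/2 ok · (3,5)+ 3/3 ok
Row 4: (4,0)# 2/2 ok · (4,1)# 3/4 ok · (4,2)+ 1/3 ok · (4,3)+ 2/2 ok · (4,5)+ 2/2 ok
Row 5: (5,1)# 2/2 ok · (5,2)# 1/3 ok · (5,3)+ 2/3 ok · (5,4)+ 2/2 ok · (5,5)+ 2/2 ok
For instance (0,4) has only 0/2 same-type neighbors, below 1/3.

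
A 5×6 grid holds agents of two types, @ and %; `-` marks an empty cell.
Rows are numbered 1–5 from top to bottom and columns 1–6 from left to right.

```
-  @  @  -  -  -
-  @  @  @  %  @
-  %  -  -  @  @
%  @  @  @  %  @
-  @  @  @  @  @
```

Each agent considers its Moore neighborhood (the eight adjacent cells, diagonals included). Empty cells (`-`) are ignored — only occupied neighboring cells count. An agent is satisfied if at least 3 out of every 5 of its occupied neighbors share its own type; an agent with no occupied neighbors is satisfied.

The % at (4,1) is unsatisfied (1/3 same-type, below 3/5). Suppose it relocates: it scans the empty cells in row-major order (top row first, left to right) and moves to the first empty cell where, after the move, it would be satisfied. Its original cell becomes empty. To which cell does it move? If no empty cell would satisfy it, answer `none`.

Vacating (4,1). Empty cells in order:
  (1,1): 0/2 same-type → still unsatisfied.
  (1,4): 1/4 same-type → still unsatisfied.
  (1,5): 1/3 same-type → still unsatisfied.
  (1,6): 1/2 same-type → still unsatisfied.
  (2,1): 1/3 same-type → still unsatisfied.
  (3,1): 1/3 same-type → still unsatisfied.
  (3,3): 1/7 same-type → still unsatisfied.
  (3,4): 2/7 same-type → still unsatisfied.
  (5,1): 0/2 same-type → still unsatisfied.

none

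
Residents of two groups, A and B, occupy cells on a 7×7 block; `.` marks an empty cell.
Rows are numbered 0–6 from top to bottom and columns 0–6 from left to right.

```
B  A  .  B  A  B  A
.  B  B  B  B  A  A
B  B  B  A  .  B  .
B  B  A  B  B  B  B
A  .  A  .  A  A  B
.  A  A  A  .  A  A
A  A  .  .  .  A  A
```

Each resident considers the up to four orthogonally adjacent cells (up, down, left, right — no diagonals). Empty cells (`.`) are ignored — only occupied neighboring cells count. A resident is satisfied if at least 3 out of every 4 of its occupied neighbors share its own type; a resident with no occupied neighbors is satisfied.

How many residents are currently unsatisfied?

Row 0: (0,0)B 0/1 ✗ · (0,1)A 0/2 ✗ · (0,3)B 1/2 ✗ · (0,4)A 0/3 ✗ · (0,5)B 0/3 ✗ · (0,6)A 1/2 ✗
Row 1: (1,1)B 2/3 ✗ · (1,2)B 3/3 ✓ · (1,3)B 3/4 ✓ · (1,4)B 1/3 ✗ · (1,5)A 1/4 ✗ · (1,6)A 2/2 ✓
Row 2: (2,0)B 2/2 ✓ · (2,1)B 4/4 ✓ · (2,2)B 2/4 ✗ · (2,3)A 0/3 ✗ · (2,5)B 1/2 ✗
Row 3: (3,0)B 2/3 ✗ · (3,1)B 2/3 ✗ · (3,2)A 1/4 ✗ · (3,3)B 1/3 ✗ · (3,4)B 2/3 ✗ · (3,5)B 3/4 ✓ · (3,6)B 2/2 ✓
Row 4: (4,0)A 0/1 ✗ · (4,2)A 2/2 ✓ · (4,4)A 1/2 ✗ · (4,5)A 2/4 ✗ · (4,6)B 1/3 ✗
Row 5: (5,1)A 2/2 ✓ · (5,2)A 3/3 ✓ · (5,3)A 1/1 ✓ · (5,5)A 3/3 ✓ · (5,6)A 2/3 ✗
Row 6: (6,0)A 1/1 ✓ · (6,1)A 2/2 ✓ · (6,5)A 2/2 ✓ · (6,6)A 2/2 ✓
Unsatisfied: (0,0), (0,1), (0,3), (0,4), (0,5), (0,6), (1,1), (1,4), (1,5), (2,2), (2,3), (2,5), (3,0), (3,1), (3,2), (3,3), (3,4), (4,0), (4,4), (4,5), (4,6), (5,6) — 22 in total.

22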